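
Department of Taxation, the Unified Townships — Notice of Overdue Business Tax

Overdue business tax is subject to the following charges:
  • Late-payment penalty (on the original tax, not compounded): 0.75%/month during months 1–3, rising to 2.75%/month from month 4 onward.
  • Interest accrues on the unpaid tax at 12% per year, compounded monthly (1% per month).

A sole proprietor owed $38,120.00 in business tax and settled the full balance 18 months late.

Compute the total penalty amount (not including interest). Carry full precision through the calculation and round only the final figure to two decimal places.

Penalty, months 1–3: 3 × 0.75% × $38,120.00 = $857.70
Penalty, months 4–18: 15 × 2.75% × $38,120.00 = $15,724.50
Total penalty = $857.70 + $15,724.50 = $16,582.20

$16,582.20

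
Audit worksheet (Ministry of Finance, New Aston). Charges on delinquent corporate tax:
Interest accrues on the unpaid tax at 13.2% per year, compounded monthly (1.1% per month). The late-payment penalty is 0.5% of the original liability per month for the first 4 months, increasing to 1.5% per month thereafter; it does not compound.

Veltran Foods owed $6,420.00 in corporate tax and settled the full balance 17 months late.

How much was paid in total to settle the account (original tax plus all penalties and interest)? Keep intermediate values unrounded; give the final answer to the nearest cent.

Penalty, months 1–4: 4 × 0.5% × $6,420.00 = $128.40
Penalty, months 5–17: 13 × 1.5% × $6,420.00 = $1,251.90
Interest: $6,420.00 × ((1 + 0.011)^17 − 1) = $6,420.00 × 0.2043969… = $1,312.2284…
Total = $6,420.00 + $1,380.3000 + $1,312.2284… = $9,112.53

$9,112.53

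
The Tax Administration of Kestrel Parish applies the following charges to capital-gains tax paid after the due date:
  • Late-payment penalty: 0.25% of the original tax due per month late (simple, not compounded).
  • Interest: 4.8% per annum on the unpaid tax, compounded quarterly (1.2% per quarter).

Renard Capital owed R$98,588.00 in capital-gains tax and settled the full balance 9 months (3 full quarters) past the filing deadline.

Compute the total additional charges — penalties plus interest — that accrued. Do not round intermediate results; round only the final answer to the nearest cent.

Late-payment penalty: 9 × 0.25% × R$98,588.00 = R$2,218.23
Interest: R$98,588.00 × ((1 + 0.012)^3 − 1) = R$98,588.00 × 0.0364337… = R$3,591.9284…
Penalties + interest = R$2,218.2300 + R$3,591.9284… = R$5,810.16

R$5,810.16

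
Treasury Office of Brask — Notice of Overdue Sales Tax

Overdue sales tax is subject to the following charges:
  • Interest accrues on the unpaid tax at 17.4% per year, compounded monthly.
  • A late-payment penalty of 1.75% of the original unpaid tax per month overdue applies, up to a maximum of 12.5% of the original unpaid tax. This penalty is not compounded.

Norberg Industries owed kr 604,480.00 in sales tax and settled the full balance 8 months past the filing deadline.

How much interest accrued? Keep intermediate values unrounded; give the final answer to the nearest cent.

kr 73,783.34

Interest (17.4%/yr ÷ 12 = 1.45%/month): kr 604,480.00 × ((1 + 0.0145)^8 − 1) = kr 73,783.3447…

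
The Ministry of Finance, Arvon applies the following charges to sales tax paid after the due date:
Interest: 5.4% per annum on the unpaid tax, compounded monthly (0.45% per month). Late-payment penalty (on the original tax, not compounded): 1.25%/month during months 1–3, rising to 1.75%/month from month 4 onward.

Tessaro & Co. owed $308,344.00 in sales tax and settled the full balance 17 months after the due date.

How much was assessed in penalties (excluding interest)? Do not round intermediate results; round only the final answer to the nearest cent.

Penalty, months 1–3: 3 × 1.25% × $308,344.00 = $11,562.90
Penalty, months 4–17: 14 × 1.75% × $308,344.00 = $75,544.28
Total penalty = $11,562.90 + $75,544.28 = $87,107.18

$87,107.18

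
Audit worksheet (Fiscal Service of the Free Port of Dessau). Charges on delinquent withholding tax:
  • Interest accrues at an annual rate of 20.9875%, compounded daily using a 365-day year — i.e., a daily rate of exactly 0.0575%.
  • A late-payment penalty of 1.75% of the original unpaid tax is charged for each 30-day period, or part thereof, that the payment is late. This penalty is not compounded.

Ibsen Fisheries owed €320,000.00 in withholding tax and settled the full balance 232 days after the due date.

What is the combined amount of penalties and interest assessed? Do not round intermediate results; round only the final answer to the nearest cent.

€90,452.22

Penalty periods: ⌈232/30⌉ = 8; penalty = 8 × 1.75% × €320,000.00 = €44,800.00
Interest: €320,000.00 × ((1 + 0.000575)^232 − 1) = €320,000.00 × 0.14266318… = €45,652.2181…
Penalties + interest = €44,800.0000 + €45,652.2181… = €90,452.22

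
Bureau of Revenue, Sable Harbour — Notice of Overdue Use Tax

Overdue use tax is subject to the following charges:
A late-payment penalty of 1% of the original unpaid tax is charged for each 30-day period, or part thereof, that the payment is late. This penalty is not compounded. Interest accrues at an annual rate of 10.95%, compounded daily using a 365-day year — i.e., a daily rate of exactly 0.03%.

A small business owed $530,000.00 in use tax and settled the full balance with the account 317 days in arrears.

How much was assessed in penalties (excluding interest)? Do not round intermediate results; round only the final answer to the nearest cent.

Penalty periods: ⌈317/30⌉ = 11; penalty = 11 × 1% × $530,000.00 = $58,300.00

$58,300.00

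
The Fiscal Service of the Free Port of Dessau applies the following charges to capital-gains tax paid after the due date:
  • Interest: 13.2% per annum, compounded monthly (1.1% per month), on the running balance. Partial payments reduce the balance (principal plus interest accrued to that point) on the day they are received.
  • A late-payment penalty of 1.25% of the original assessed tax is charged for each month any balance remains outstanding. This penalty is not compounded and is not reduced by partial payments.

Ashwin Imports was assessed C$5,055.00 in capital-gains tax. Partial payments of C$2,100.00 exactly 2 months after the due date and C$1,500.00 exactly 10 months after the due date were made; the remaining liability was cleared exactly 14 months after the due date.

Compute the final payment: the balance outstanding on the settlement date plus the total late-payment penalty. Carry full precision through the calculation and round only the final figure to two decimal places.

C$2,814.58

Balance at month 2: C$5,055.0000 × (1 + 0.011)^2 = C$5,166.8217…
After C$2,100.00 payment: C$5,166.8217… − C$2,100.00 = C$3,066.8217…
Balance at month 10: C$3,066.8217… × (1 + 0.011)^8 = C$3,347.3241…
After C$1,500.00 payment: C$3,347.3241… − C$1,500.00 = C$1,847.3241…
Balance at month 14: C$1,847.3241… × (1 + 0.011)^4 = C$1,929.9574…
Penalty: 14 × 1.25% × C$5,055.00 = C$884.63…
Final settlement = outstanding balance + penalty = C$1,929.9574… + C$884.63… = C$2,814.58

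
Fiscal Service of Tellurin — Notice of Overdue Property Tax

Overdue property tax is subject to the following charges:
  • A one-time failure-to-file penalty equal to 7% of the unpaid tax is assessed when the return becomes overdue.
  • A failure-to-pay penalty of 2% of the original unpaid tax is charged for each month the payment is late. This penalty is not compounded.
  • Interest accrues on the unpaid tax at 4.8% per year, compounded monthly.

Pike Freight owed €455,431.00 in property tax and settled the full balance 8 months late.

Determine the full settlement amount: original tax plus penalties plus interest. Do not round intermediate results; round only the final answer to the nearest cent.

Failure-to-file penalty: 7% × €455,431.00 = €31,880.17
Failure-to-pay penalty = 2% × €455,431.00 × 8 mo = €72,868.96
Interest (4.8%/yr ÷ 12 = 0.4%/month): €455,431.00 × ((1 + 0.004)^8 − 1) = €14,779.4655…
Total = €455,431.00 + €104,749.1300 + €14,779.4655… = €574,959.60

€574,959.60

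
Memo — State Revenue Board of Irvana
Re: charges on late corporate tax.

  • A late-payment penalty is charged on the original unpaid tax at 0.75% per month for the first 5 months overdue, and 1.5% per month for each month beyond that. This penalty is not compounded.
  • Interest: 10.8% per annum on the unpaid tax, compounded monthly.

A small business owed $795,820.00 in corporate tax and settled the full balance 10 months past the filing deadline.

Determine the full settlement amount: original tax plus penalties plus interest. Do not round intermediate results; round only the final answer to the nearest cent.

Penalty, months 1–5: 5 × 0.75% × $795,820.00 = $29,843.25
Penalty, months 6–10: 5 × 1.5% × $795,820.00 = $59,686.50
Interest (10.8%/yr ÷ 12 = 0.9%/month): $795,820.00 × ((1 + 0.009)^10 − 1) = $74,595.2907…
Total = $795,820.00 + $89,529.7500 + $74,595.2907… = $959,945.04

$959,945.04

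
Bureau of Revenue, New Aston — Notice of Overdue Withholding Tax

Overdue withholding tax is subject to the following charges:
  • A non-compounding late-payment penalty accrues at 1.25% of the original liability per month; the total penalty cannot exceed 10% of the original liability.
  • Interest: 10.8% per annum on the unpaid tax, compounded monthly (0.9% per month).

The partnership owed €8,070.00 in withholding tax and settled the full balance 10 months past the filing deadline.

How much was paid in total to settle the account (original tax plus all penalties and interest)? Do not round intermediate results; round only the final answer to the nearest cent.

Penalty (uncapped): 10 × 1.25% × €8,070.00 = €1,008.75; cap = 10% × €8,070.00 = €807.00 → penalty = €807.00
Interest: €8,070.00 × ((1 + 0.009)^10 − 1) = €8,070.00 × 0.0937339… = €756.4324…
Total = €8,070.00 + €807.0000 + €756.4324… = €9,633.43

€9,633.43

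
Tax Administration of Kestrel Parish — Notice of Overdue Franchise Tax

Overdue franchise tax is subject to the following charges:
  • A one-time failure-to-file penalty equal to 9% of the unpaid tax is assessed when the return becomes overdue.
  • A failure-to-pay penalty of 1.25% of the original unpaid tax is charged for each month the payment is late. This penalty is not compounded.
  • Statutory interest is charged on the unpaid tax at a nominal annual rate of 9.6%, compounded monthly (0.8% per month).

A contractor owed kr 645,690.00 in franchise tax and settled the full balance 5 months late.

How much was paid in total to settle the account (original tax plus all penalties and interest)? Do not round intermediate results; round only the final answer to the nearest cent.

kr 770,401.89

Failure-to-file penalty: 9% × kr 645,690.00 = kr 58,112.10
Failure-to-pay penalty = 1.25% × kr 645,690.00 × 5 mo = kr 40,355.63…
Interest: kr 645,690.00 × ((1 + 0.008)^5 − 1) = kr 645,690.00 × 0.0406451… = kr 26,244.1608…
Total = kr 645,690.00 + kr 98,467.7250 + kr 26,244.1608… = kr 770,401.89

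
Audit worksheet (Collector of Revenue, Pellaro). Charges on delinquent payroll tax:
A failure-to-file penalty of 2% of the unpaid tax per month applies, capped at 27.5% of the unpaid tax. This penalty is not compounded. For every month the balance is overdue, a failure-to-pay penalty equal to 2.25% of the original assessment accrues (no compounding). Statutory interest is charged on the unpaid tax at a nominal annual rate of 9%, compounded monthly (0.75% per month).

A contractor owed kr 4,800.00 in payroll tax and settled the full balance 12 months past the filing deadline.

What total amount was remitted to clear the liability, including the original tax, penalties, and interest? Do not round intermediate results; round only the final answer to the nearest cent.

Failure-to-file: 12 × 2% × kr 4,800.00 = kr 1,152.00 (under the 27.5% cap)
Failure-to-pay penalty = 2.25% × kr 4,800.00 × 12 mo = kr 1,296.00
Interest: kr 4,800.00 × ((1 + 0.0075)^12 − 1) = kr 4,800.00 × 0.0938069… = kr 450.2731…
Total = kr 4,800.00 + kr 2,448.0000 + kr 450.2731… = kr 7,698.27

kr 7,698.27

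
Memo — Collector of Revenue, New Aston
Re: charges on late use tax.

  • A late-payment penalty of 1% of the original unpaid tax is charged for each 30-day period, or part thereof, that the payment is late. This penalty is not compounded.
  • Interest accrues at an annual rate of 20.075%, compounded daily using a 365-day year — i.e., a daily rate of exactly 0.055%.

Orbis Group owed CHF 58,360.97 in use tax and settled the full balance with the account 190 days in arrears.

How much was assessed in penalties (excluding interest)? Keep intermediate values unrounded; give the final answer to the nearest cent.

Penalty periods: ⌈190/30⌉ = 7; penalty = 7 × 1% × CHF 58,360.97 = CHF 4,085.27…

CHF 4,085.27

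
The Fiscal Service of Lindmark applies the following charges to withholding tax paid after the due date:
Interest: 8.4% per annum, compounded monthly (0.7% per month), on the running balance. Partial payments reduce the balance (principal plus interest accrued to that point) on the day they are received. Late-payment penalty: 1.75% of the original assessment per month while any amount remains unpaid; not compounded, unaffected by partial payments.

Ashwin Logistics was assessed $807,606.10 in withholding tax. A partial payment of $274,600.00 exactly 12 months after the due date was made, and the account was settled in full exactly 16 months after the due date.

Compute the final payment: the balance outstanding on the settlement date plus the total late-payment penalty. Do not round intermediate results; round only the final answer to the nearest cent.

$846,725.22

Balance at month 12: $807,606.1000 × (1 + 0.007)^12 = $878,118.7232…
After $274,600.00 payment: $878,118.7232… − $274,600.00 = $603,518.7232…
Balance at month 16: $603,518.7232… × (1 + 0.007)^4 = $620,595.5114…
Penalty: 16 × 1.75% × $807,606.10 = $226,129.71…
Final settlement = outstanding balance + penalty = $620,595.5114… + $226,129.71… = $846,725.22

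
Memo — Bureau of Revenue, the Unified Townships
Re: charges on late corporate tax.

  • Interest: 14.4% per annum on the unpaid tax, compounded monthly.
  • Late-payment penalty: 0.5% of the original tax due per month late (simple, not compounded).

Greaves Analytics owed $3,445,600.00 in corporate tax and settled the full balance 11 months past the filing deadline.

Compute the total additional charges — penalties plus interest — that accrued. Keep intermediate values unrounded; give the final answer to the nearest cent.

$672,622.74

Late-payment penalty = 0.5% × $3,445,600.00 × 11 mo = $189,508.00
Interest (14.4%/yr ÷ 12 = 1.2%/month): $3,445,600.00 × ((1 + 0.012)^11 − 1) = $483,114.7402…
Penalties + interest = $189,508.0000 + $483,114.7402… = $672,622.74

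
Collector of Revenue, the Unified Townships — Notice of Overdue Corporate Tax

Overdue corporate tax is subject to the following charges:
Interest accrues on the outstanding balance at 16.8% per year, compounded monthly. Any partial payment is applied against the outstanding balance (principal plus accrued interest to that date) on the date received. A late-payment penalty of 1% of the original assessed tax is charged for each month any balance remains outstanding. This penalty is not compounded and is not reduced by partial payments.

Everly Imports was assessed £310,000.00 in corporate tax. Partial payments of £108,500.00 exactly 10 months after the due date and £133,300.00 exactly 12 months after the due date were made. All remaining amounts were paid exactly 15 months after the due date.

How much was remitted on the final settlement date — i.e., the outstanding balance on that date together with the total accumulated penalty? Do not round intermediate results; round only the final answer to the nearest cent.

Monthly rate = 16.8% ÷ 12 = 1.4%
Balance at month 10: £310,000.0000 × (1 + 0.014)^10 = £356,238.8202…
After £108,500.00 payment: £356,238.8202… − £108,500.00 = £247,738.8202…
Balance at month 12: £247,738.8202… × (1 + 0.014)^2 = £254,724.0640…
After £133,300.00 payment: £254,724.0640… − £133,300.00 = £121,424.0640…
Balance at month 15: £121,424.0640… × (1 + 0.014)^3 = £126,595.6052…
Penalty: 15 × 1% × £310,000.00 = £46,500.00
Final settlement = outstanding balance + penalty = £126,595.6052… + £46,500.00 = £173,095.61

£173,095.61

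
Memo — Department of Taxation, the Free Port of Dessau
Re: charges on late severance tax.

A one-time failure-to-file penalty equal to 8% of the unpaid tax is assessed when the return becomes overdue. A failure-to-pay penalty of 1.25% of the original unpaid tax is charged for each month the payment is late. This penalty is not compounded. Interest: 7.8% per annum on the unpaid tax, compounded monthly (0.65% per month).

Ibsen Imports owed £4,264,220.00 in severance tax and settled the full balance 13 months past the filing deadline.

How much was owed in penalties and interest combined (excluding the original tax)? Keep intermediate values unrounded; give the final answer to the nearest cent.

Failure-to-file penalty: 8% × £4,264,220.00 = £341,137.60
Failure-to-pay penalty = 1.25% × £4,264,220.00 × 13 mo = £692,935.75
Interest: £4,264,220.00 × ((1 + 0.0065)^13 − 1) = £4,264,220.00 × 0.0878753… = £374,719.7573…
Penalties + interest = £1,034,073.3500 + £374,719.7573… = £1,408,793.11

£1,408,793.11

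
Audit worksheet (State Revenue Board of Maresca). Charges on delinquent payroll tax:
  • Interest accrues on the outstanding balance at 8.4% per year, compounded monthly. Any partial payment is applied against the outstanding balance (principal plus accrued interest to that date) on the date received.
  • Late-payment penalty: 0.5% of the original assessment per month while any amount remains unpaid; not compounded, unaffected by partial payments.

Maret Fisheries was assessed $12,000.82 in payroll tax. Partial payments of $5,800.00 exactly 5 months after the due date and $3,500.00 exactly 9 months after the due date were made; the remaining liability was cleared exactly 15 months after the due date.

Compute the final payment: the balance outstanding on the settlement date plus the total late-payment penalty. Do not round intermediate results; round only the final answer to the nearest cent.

$4,356.00

Monthly rate = 8.4% ÷ 12 = 0.7%
Balance at month 5: $12,000.8200 × (1 + 0.007)^5 = $12,426.7704…
After $5,800.00 payment: $12,426.7704… − $5,800.00 = $6,626.7704…
Balance at month 9: $6,626.7704… × (1 + 0.007)^4 = $6,814.2774…
After $3,500.00 payment: $6,814.2774… − $3,500.00 = $3,314.2774…
Balance at month 15: $3,314.2774… × (1 + 0.007)^6 = $3,455.9359…
Penalty: 15 × 0.5% × $12,000.82 = $900.06…
Final settlement = outstanding balance + penalty = $3,455.9359… + $900.06… = $4,356.00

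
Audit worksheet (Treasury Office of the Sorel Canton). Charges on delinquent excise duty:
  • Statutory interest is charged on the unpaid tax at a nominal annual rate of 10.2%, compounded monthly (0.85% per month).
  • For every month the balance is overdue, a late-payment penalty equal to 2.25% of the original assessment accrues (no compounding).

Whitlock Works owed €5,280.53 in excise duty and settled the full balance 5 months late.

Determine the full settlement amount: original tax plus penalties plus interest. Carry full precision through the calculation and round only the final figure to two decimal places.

Late-payment penalty: 5 × 2.25% × €5,280.53 = €594.06…
Interest: €5,280.53 × ((1 + 0.0085)^5 − 1) = €5,280.53 × 0.0432287… = €228.2703…
Total = €5,280.53 + €594.0596… + €228.2703… = €6,102.86

€6,102.86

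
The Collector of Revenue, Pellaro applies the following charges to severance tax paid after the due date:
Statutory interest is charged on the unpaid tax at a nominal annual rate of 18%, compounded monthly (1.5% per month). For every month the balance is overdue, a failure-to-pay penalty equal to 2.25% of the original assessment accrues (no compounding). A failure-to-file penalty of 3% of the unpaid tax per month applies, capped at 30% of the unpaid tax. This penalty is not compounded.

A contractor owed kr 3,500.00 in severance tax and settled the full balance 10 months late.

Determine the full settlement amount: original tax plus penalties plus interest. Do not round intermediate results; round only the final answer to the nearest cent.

kr 5,899.39

Failure-to-file: 10 × 3% × kr 3,500.00 = kr 1,050.00, capped at 30% × kr 3,500.00 = kr 1,050.00
Failure-to-pay penalty = 2.25% × kr 3,500.00 × 10 mo = kr 787.50
Interest: kr 3,500.00 × ((1 + 0.015)^10 − 1) = kr 3,500.00 × 0.1605408… = kr 561.8929…
Total = kr 3,500.00 + kr 1,837.5000 + kr 561.8929… = kr 5,899.39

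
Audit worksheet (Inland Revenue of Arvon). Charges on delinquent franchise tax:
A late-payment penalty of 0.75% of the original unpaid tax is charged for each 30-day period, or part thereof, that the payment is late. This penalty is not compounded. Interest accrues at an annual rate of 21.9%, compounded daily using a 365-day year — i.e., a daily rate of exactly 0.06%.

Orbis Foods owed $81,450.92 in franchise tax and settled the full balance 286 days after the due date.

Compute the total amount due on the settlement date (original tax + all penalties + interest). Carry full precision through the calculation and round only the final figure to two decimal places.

$102,802.61

Penalty periods: ⌈286/30⌉ = 10; penalty = 10 × 0.75% × $81,450.92 = $6,108.82…
Interest: $81,450.92 × ((1 + 0.0006)^286 − 1) = $81,450.92 × 0.18714177… = $15,242.8690…
Total = $81,450.92 + $6,108.8190 + $15,242.8690… = $102,802.61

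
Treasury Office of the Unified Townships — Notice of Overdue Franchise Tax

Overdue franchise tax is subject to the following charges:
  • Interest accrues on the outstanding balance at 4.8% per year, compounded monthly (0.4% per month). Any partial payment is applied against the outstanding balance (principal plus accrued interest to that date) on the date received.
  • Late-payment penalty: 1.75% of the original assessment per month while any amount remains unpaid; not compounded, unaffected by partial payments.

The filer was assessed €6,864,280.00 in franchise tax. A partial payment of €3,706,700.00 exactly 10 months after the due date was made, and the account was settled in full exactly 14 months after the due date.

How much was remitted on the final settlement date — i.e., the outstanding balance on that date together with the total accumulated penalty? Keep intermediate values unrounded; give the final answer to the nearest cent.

Balance at month 10: €6,864,280.0000 × (1 + 0.004)^10 = €7,143,846.5701…
After €3,706,700.00 payment: €7,143,846.5701… − €3,706,700.00 = €3,437,146.5701…
Balance at month 14: €3,437,146.5701… × (1 + 0.004)^4 = €3,492,471.7621…
Penalty: 14 × 1.75% × €6,864,280.00 = €1,681,748.60
Final settlement = outstanding balance + penalty = €3,492,471.7621… + €1,681,748.60 = €5,174,220.36

€5,174,220.36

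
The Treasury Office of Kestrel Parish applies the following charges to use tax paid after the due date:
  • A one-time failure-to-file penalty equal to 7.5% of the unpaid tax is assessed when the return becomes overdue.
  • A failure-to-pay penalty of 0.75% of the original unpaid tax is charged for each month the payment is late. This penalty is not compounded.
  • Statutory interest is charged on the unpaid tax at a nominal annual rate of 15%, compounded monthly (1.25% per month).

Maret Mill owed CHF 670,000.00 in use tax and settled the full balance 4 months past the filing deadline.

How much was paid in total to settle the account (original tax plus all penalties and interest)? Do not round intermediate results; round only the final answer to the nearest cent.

CHF 774,483.38

Failure-to-file penalty: 7.5% × CHF 670,000.00 = CHF 50,250.00
Failure-to-pay penalty: 4 × 0.75% × CHF 670,000.00 = CHF 20,100.00
Interest: CHF 670,000.00 × ((1 + 0.0125)^4 − 1) = CHF 670,000.00 × 0.0509453… = CHF 34,133.3757…
Total = CHF 670,000.00 + CHF 70,350.0000 + CHF 34,133.3757… = CHF 774,483.38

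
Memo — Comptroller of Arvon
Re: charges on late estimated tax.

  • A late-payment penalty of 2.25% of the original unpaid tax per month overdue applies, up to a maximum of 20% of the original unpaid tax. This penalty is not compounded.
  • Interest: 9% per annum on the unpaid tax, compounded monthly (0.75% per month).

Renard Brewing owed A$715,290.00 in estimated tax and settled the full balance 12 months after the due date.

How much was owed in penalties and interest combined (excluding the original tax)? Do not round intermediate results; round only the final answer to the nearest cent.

A$210,157.14

Penalty (uncapped): 12 × 2.25% × A$715,290.00 = A$193,128.30; cap = 20% × A$715,290.00 = A$143,058.00 → penalty = A$143,058.00
Interest: A$715,290.00 × ((1 + 0.0075)^12 − 1) = A$715,290.00 × 0.0938069… = A$67,099.1358…
Penalties + interest = A$143,058.0000 + A$67,099.1358… = A$210,157.14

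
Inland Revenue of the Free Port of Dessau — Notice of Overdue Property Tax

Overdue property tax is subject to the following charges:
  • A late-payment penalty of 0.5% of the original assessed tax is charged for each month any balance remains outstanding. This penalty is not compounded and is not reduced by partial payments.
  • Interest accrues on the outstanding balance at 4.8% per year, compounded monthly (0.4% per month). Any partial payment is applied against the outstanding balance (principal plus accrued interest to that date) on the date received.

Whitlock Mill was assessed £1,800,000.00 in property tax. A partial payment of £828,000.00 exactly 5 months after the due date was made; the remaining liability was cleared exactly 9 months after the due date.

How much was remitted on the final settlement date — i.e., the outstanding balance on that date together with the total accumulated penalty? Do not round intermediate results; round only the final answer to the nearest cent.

£1,105,518.83

Balance at month 5: £1,800,000.0000 × (1 + 0.004)^5 = £1,836,289.1543…
After £828,000.00 payment: £1,836,289.1543… − £828,000.00 = £1,008,289.1543…
Balance at month 9: £1,008,289.1543… × (1 + 0.004)^4 = £1,024,518.8349…
Penalty: 9 × 0.5% × £1,800,000.00 = £81,000.00
Final settlement = outstanding balance + penalty = £1,024,518.8349… + £81,000.00 = £1,105,518.83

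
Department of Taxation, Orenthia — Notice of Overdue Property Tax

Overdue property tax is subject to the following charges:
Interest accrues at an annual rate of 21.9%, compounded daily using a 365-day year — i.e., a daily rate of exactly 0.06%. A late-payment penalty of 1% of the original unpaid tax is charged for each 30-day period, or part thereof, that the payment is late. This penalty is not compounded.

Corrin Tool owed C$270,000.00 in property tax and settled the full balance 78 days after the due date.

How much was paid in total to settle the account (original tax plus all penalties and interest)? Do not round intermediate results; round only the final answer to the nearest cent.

Penalty periods: ⌈78/30⌉ = 3; penalty = 3 × 1% × C$270,000.00 = C$8,100.00
Interest: C$270,000.00 × ((1 + 0.0006)^78 − 1) = C$270,000.00 × 0.04789770… = C$12,932.3787…
Total = C$270,000.00 + C$8,100.0000 + C$12,932.3787… = C$291,032.38

C$291,032.38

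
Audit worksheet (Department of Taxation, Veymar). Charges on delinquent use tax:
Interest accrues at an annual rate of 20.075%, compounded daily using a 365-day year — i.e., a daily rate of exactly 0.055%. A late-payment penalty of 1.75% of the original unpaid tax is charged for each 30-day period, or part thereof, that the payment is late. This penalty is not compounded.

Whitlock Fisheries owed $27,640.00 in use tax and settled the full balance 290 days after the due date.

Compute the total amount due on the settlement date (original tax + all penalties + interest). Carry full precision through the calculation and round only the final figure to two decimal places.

$37,255.21

Penalty periods: ⌈290/30⌉ = 10; penalty = 10 × 1.75% × $27,640.00 = $4,837.00
Interest: $27,640.00 × ((1 + 0.00055)^290 − 1) = $27,640.00 × 0.17287283… = $4,778.2052…
Total = $27,640.00 + $4,837.0000 + $4,778.2052… = $37,255.21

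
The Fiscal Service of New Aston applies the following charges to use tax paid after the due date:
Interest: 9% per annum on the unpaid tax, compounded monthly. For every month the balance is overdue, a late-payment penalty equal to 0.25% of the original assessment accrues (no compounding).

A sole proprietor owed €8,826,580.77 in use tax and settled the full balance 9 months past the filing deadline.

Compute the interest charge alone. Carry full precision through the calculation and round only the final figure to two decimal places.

Interest (9%/yr ÷ 12 = 0.75%/month): €8,826,580.77 × ((1 + 0.0075)^9 − 1) = €613,984.3654…

€613,984.37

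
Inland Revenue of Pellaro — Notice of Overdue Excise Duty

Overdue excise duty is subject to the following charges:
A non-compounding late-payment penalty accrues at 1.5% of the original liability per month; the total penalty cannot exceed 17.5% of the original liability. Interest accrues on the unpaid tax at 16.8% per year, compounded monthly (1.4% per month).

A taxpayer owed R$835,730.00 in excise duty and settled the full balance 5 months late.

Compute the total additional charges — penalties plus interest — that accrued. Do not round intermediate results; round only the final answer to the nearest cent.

Penalty: 5 × 1.5% × R$835,730.00 = R$62,679.75 (below the 17.5% cap of R$146,252.75)
Interest: R$835,730.00 × ((1 + 0.014)^5 − 1) = R$835,730.00 × 0.0719876… = R$60,162.2242…
Penalties + interest = R$62,679.7500 + R$60,162.2242… = R$122,841.97

R$122,841.97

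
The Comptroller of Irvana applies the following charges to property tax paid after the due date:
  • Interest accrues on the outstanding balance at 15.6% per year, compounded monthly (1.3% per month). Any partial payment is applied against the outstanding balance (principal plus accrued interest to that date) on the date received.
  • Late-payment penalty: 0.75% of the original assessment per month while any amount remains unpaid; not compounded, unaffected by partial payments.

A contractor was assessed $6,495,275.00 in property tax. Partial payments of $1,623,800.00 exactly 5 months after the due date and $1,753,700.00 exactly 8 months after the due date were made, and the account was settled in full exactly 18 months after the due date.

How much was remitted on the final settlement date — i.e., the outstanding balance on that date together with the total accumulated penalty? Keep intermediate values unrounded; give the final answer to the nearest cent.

Balance at month 5: $6,495,275.0000 × (1 + 0.013)^5 = $6,928,588.5209…
After $1,623,800.00 payment: $6,928,588.5209… − $1,623,800.00 = $5,304,788.5209…
Balance at month 8: $5,304,788.5209… × (1 + 0.013)^3 = $5,514,376.4556…
After $1,753,700.00 payment: $5,514,376.4556… − $1,753,700.00 = $3,760,676.4556…
Balance at month 18: $3,760,676.4556… × (1 + 0.013)^10 = $4,279,178.7156…
Penalty: 18 × 0.75% × $6,495,275.00 = $876,862.13…
Final settlement = outstanding balance + penalty = $4,279,178.7156… + $876,862.13… = $5,156,040.84

$5,156,040.84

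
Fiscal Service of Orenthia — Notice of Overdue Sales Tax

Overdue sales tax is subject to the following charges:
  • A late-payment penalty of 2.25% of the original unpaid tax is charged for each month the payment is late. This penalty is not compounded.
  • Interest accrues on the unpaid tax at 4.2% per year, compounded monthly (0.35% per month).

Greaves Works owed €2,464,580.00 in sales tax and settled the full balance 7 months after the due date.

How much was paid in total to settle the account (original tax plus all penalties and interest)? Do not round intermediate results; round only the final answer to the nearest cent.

Late-payment penalty = 2.25% × €2,464,580.00 × 7 mo = €388,171.35
Interest: €2,464,580.00 × ((1 + 0.0035)^7 − 1) = €2,464,580.00 × 0.0247588… = €61,019.9346…
Total = €2,464,580.00 + €388,171.3500 + €61,019.9346… = €2,913,771.28

€2,913,771.28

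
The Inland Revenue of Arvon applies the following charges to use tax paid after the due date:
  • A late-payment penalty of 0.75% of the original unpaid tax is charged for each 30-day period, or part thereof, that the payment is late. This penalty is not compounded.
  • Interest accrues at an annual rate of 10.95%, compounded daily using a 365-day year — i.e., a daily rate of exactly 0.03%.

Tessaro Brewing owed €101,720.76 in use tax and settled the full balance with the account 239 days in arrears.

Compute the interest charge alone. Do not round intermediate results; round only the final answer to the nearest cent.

€7,560.03

Interest: €101,720.76 × ((1 + 0.0003)^239 − 1) = €101,720.76 × 0.07432144… = €7,560.0337…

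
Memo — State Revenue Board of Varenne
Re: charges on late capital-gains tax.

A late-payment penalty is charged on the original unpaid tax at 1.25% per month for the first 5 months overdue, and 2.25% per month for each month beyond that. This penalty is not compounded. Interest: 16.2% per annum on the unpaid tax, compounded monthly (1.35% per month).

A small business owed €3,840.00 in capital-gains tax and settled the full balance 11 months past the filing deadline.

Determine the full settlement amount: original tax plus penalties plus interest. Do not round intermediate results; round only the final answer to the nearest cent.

€5,208.73

Penalty, months 1–5: 5 × 1.25% × €3,840.00 = €240.00
Penalty, months 6–11: 6 × 2.25% × €3,840.00 = €518.40
Interest: €3,840.00 × ((1 + 0.0135)^11 − 1) = €3,840.00 × 0.1589409… = €610.3330…
Total = €3,840.00 + €758.4000 + €610.3330… = €5,208.73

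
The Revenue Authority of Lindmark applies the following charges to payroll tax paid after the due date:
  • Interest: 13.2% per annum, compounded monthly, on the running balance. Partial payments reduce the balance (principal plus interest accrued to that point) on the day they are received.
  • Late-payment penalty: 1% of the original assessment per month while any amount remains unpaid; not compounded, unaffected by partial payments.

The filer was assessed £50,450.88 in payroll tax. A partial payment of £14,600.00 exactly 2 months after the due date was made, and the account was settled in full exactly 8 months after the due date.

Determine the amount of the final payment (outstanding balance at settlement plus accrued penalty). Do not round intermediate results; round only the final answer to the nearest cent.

Monthly rate = 13.2% ÷ 12 = 1.1%
Balance at month 2: £50,450.8800 × (1 + 0.011)^2 = £51,566.9039…
After £14,600.00 payment: £51,566.9039… − £14,600.00 = £36,966.9039…
Balance at month 8: £36,966.9039… × (1 + 0.011)^6 = £39,474.8067…
Penalty: 8 × 1% × £50,450.88 = £4,036.07…
Final settlement = outstanding balance + penalty = £39,474.8067… + £4,036.07… = £43,510.88

£43,510.88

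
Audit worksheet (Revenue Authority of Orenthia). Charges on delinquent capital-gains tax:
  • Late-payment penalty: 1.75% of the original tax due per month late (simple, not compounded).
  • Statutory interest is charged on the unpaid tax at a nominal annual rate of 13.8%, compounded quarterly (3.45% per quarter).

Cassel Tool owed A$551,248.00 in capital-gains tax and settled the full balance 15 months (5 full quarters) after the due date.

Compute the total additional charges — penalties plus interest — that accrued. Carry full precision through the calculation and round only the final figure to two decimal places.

A$246,584.40

Late-payment penalty = 1.75% × A$551,248.00 × 15 mo = A$144,702.60
Interest: A$551,248.00 × ((1 + 0.0345)^5 − 1) = A$551,248.00 × 0.1848203… = A$101,881.8034…
Penalties + interest = A$144,702.6000 + A$101,881.8034… = A$246,584.40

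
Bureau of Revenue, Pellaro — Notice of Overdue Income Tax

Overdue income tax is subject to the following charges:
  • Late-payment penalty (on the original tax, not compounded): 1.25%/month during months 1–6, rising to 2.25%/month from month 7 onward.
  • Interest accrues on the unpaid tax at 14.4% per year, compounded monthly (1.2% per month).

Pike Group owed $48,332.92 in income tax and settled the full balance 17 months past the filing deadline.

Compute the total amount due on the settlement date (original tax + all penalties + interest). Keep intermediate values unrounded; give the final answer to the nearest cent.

Penalty, months 1–6: 6 × 1.25% × $48,332.92 = $3,624.97…
Penalty, months 7–17: 11 × 2.25% × $48,332.92 = $11,962.40…
Interest: $48,332.92 × ((1 + 0.012)^17 − 1) = $48,332.92 × 0.2248100… = $10,865.7223…
Total = $48,332.92 + $15,587.3667 + $10,865.7223… = $74,786.01

$74,786.01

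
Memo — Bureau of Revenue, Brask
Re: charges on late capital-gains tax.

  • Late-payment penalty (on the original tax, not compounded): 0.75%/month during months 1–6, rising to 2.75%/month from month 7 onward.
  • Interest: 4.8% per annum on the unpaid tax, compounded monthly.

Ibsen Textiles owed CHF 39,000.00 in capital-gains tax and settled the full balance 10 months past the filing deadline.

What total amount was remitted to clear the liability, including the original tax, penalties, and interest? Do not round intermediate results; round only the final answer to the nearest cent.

CHF 46,633.38

Penalty, months 1–6: 6 × 0.75% × CHF 39,000.00 = CHF 1,755.00
Penalty, months 7–10: 4 × 2.75% × CHF 39,000.00 = CHF 4,290.00
Interest (4.8%/yr ÷ 12 = 0.4%/month): CHF 39,000.00 × ((1 + 0.004)^10 − 1) = CHF 1,588.3816…
Total = CHF 39,000.00 + CHF 6,045.0000 + CHF 1,588.3816… = CHF 46,633.38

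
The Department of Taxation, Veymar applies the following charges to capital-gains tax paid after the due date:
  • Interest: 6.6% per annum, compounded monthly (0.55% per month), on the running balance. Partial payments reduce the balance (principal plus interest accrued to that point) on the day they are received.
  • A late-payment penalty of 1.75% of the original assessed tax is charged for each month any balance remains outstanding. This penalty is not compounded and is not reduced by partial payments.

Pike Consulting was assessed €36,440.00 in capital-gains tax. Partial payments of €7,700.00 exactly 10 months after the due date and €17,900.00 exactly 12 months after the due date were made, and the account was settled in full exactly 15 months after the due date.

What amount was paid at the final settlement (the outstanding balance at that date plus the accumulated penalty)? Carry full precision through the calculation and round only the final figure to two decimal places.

€23,019.28

Balance at month 10: €36,440.0000 × (1 + 0.0055)^10 = €38,494.5385…
After €7,700.00 payment: €38,494.5385… − €7,700.00 = €30,794.5385…
Balance at month 12: €30,794.5385… × (1 + 0.0055)^2 = €31,134.2100…
After €17,900.00 payment: €31,134.2100… − €17,900.00 = €13,234.2100…
Balance at month 15: €13,234.2100… × (1 + 0.0055)^3 = €13,453.7777…
Penalty: 15 × 1.75% × €36,440.00 = €9,565.50
Final settlement = outstanding balance + penalty = €13,453.7777… + €9,565.50 = €23,019.28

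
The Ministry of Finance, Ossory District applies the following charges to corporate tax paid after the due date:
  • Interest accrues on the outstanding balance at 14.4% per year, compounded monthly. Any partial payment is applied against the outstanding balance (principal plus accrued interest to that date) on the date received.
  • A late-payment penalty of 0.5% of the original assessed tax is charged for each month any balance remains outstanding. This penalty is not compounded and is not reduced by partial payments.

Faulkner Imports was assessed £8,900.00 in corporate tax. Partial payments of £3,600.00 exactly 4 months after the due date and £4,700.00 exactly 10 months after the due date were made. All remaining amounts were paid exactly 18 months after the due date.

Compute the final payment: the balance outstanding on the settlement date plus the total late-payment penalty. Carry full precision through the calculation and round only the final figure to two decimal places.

£2,407.69

Monthly rate = 14.4% ÷ 12 = 1.2%
Balance at month 4: £8,900.0000 × (1 + 0.012)^4 = £9,334.9513…
After £3,600.00 payment: £9,334.9513… − £3,600.00 = £5,734.9513…
Balance at month 10: £5,734.9513… × (1 + 0.012)^6 = £6,160.4553…
After £4,700.00 payment: £6,160.4553… − £4,700.00 = £1,460.4553…
Balance at month 18: £1,460.4553… × (1 + 0.012)^8 = £1,606.6910…
Penalty: 18 × 0.5% × £8,900.00 = £801.00
Final settlement = outstanding balance + penalty = £1,606.6910… + £801.00 = £2,407.69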